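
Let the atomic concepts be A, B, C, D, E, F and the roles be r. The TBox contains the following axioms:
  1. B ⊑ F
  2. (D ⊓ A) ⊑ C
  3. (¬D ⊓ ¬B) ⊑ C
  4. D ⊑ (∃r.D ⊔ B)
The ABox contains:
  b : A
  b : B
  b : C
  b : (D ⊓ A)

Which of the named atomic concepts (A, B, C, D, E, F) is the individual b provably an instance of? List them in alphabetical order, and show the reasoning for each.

{A, B, C, D, F}

1. b : A?  L(b) = {A, B, C, (D ⊓ A)} ∪ {¬A}
   clash {A, ¬A} at b — b ∈ A
2. b : B?  L(b) = {A, B, C, (D ⊓ A)} ∪ {¬B}
   clash {B, ¬B} at b — b ∈ B
3. b : C?  L(b) = {A, B, C, (D ⊓ A)} ∪ {¬C}
   clash {C, ¬C} at b — b ∈ C
4. b : D?  L(b) = {A, B, C, (D ⊓ A)} ∪ {¬D}
   clash {D, ¬D} at b — b ∈ D
5. b : E?  L(b) = {A, B, C, (D ⊓ A)} ∪ {¬E}
   apply at b: B⊑F; D⊑(∃r.D ⊔ B)
   open: L(b) ⊇ {A, B, C, D, F, …} — b ∉ E possible
6. b : F?  L(b) = {A, B, C, (D ⊓ A)} ∪ {¬F}
   clash {F, ¬F} at b — b ∈ F
7. Entailed for b: {A, B, C, D, F}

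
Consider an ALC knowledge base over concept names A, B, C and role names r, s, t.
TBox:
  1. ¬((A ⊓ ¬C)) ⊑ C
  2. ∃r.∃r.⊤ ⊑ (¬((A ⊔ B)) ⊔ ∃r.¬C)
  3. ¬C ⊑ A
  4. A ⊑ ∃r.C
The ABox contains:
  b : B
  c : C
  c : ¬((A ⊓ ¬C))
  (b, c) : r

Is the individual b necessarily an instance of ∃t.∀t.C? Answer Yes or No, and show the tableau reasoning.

No

1. b : ∃t.∀t.C?  L(b) = {B} ∪ {∀t.∃t.¬C}
   open: L(b) ⊇ {B, C, ¬A, ∀r.∀r.⊥, ∀t.∃t.¬C} — b ∉ ∃t.∀t.C possible
2. Hence b : ∃t.∀t.C: not entailed.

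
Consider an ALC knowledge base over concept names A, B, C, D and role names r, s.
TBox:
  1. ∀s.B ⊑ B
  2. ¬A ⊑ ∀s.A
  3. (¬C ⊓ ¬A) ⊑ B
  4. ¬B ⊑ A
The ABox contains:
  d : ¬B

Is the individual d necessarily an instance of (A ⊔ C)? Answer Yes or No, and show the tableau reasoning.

Yes

1. d : (A ⊔ C)?  L(d) = {¬B} ∪ {(¬A ⊓ ¬C)}
   clash {A, ¬A} at d — d ∈ (A ⊔ C)
2. Hence d : (A ⊔ C): entailed.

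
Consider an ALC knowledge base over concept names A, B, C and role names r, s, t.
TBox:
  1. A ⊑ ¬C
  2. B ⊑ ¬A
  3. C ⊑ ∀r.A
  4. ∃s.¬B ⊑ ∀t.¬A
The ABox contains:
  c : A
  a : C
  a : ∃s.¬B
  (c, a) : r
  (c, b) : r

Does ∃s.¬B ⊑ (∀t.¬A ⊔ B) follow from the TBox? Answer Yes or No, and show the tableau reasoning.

1. ∃s.¬B ⊑ (∀t.¬A ⊔ B)  ⇔  (∃s.¬B ⊓ (∃t.A ⊓ ¬B)) unsat w.r.t. T
   all branches close; clash {A, ¬A} at an ∃-successor
2. Hence ∃s.¬B ⊑ (∀t.¬A ⊔ B): entailed.

Yes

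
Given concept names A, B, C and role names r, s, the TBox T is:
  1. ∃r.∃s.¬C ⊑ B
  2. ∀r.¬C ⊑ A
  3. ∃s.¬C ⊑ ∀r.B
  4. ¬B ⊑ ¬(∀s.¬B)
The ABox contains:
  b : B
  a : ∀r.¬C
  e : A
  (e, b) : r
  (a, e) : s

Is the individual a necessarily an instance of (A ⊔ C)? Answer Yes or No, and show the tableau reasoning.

Yes

1. a : (A ⊔ C)?  L(a) = {∀r.¬C} ∪ {(¬A ⊓ ¬C)}
   clash {A, ¬A} at a — a ∈ (A ⊔ C)
2. Hence a : (A ⊔ C): entailed.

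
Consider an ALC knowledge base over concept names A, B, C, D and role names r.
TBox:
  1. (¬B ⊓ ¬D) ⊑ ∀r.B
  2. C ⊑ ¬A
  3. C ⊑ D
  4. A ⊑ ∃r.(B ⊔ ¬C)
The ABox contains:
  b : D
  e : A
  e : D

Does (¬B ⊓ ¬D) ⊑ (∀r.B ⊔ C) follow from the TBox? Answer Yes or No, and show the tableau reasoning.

Yes

1. (¬B ⊓ ¬D) ⊑ (∀r.B ⊔ C)  ⇔  ((¬B ⊓ ¬D) ⊓ (∃r.¬B ⊓ ¬C)) unsat w.r.t. T
   all branches close; clash {B, ¬B} at an ∃-successor
2. Hence (¬B ⊓ ¬D) ⊑ (∀r.B ⊔ C): entailed.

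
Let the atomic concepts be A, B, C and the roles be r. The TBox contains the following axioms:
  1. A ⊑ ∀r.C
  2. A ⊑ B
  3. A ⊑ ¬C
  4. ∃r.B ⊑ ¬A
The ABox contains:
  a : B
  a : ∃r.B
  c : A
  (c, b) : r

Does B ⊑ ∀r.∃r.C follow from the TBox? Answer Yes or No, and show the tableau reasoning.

1. B ⊑ ∀r.∃r.C  ⇔  (B ⊓ ∃r.∀r.¬C) unsat w.r.t. T
   open: L(x₀) ⊇ {B, ¬A, ∃r.∀r.¬C} (+ ∃-successors)
2. Hence B ⊑ ∀r.∃r.C: not entailed.

No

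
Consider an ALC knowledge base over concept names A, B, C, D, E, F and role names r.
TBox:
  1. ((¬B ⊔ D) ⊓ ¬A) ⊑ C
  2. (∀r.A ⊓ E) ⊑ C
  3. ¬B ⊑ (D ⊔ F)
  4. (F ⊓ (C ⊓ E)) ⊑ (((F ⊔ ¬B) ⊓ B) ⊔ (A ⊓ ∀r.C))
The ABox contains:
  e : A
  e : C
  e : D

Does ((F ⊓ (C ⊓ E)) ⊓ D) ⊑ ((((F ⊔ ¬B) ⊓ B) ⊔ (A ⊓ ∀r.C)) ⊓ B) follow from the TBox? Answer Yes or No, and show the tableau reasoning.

1. ((F ⊓ (C ⊓ E)) ⊓ D) ⊑ ((((F ⊔ ¬B) ⊓ B) ⊔ (A ⊓ ∀r.C)) ⊓ B)  ⇔  (((F ⊓ (C ⊓ E)) ⊓ D) ⊓ ((((¬F ⊓ B) ⊔ ¬B) ⊓ (¬A ⊔ ∃r.¬C)) ⊔ ¬B)) unsat w.r.t. T
   apply at x₀: (F ⊓ (C ⊓ E))⊑(((F ⊔ ¬B) ⊓ B) ⊔ (A ⊓ ∀r.C))
   open: L(x₀) ⊇ {A, C, D, E, F, …}
2. Hence ((F ⊓ (C ⊓ E)) ⊓ D) ⊑ ((((F ⊔ ¬B) ⊓ B) ⊔ (A ⊓ ∀r.C)) ⊓ B): not entailed.

No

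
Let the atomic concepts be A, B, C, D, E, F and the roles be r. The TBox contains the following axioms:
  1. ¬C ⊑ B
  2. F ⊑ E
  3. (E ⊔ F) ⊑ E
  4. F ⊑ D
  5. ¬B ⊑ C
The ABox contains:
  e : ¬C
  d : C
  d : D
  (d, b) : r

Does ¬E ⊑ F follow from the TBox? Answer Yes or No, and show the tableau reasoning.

1. ¬E ⊑ F  ⇔  (¬E ⊓ ¬F) unsat w.r.t. T
   open: L(x₀) ⊇ {B, ¬E, ¬F}
2. Hence ¬E ⊑ F: not entailed.

No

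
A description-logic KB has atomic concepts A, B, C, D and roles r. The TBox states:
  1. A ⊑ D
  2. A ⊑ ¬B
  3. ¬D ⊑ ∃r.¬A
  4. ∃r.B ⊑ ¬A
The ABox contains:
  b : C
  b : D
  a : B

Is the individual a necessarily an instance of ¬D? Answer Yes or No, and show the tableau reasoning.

1. a : ¬D?  L(a) = {B} ∪ {D}
   open: L(a) ⊇ {B, D, ¬A} — a ∉ ¬D possible
2. Hence a : ¬D: not entailed.

No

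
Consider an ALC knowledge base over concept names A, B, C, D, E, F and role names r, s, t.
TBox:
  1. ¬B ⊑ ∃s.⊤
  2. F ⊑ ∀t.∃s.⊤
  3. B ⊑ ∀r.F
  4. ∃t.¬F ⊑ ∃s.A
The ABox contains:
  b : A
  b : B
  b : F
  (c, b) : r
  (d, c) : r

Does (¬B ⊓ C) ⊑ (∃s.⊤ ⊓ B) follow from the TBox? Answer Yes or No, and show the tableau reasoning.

1. (¬B ⊓ C) ⊑ (∃s.⊤ ⊓ B)  ⇔  ((¬B ⊓ C) ⊓ (∀s.⊥ ⊔ ¬B)) unsat w.r.t. T
   apply at x₀: ¬B⊑∃s.⊤
   open: L(x₀) ⊇ {C, ¬B, ¬F, ∀t.F, ∃s.⊤} (+ ∃-successors)
2. Hence (¬B ⊓ C) ⊑ (∃s.⊤ ⊓ B): not entailed.

No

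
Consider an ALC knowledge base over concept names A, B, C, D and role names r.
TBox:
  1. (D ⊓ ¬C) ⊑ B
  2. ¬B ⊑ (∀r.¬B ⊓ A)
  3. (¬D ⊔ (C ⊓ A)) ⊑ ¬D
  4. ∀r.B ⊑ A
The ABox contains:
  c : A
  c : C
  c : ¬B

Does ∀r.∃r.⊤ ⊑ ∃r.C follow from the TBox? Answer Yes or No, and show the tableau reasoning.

No

1. ∀r.∃r.⊤ ⊑ ∃r.C  ⇔  (∀r.∃r.⊤ ⊓ ∀r.¬C) unsat w.r.t. T
   open: L(x₀) ⊇ {B, ¬D, ∀r.¬C, ∀r.∃r.⊤, ∃r.¬B} (+ ∃-successors)
2. Hence ∀r.∃r.⊤ ⊑ ∃r.C: not entailed.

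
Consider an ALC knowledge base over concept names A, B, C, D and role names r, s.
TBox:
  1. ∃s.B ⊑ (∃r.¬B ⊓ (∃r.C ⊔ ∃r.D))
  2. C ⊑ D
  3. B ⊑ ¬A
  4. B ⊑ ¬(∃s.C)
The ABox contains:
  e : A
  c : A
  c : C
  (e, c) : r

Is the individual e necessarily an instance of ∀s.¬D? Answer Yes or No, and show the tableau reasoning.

1. e : ∀s.¬D?  L(e) = {A} ∪ {∃s.D}
   open: L(e) ⊇ {A, ¬B, ¬C, ∀s.¬B, ∃s.D} (+ ∃-successors) — e ∉ ∀s.¬D possible
2. Hence e : ∀s.¬D: not entailed.

No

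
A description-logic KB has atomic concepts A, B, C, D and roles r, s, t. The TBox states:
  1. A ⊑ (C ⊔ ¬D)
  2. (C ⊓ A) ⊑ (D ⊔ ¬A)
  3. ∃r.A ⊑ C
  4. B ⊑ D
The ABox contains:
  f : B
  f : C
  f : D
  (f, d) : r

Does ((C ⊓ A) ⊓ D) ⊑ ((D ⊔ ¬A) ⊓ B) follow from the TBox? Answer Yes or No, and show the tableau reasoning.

No

1. ((C ⊓ A) ⊓ D) ⊑ ((D ⊔ ¬A) ⊓ B)  ⇔  (((C ⊓ A) ⊓ D) ⊓ ((¬D ⊓ A) ⊔ ¬B)) unsat w.r.t. T
   apply at x₀: A⊑(C ⊔ ¬D); (C ⊓ A)⊑(D ⊔ ¬A)
   open: L(x₀) ⊇ {A, C, D, ¬B}
2. Hence ((C ⊓ A) ⊓ D) ⊑ ((D ⊔ ¬A) ⊓ B): not entailed.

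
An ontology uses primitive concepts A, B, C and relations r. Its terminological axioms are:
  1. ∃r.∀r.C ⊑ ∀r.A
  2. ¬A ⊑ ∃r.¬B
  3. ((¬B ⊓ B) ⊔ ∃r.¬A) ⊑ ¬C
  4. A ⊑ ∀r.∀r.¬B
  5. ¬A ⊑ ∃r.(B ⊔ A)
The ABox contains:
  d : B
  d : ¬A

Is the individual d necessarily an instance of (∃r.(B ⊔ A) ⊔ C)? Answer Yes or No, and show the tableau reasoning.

1. d : (∃r.(B ⊔ A) ⊔ C)?  L(d) = {B, ¬A} ∪ {(∀r.(¬B ⊓ ¬A) ⊓ ¬C)}
   clash {A, ¬A} at an ∃-successor — d ∈ (∃r.(B ⊔ A) ⊔ C)
2. Hence d : (∃r.(B ⊔ A) ⊔ C): entailed.

Yes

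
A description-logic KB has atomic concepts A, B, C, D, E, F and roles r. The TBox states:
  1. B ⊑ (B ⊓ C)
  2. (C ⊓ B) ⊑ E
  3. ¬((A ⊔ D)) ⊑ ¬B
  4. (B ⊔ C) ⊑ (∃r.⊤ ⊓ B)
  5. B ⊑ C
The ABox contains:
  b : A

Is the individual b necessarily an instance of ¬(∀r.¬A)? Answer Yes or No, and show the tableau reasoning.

1. b : ¬(∀r.¬A)?  L(b) = {A} ∪ {∀r.¬A}
   open: L(b) ⊇ {A, ¬B, ¬C, ∀r.¬A} — b ∉ ¬(∀r.¬A) possible
2. Hence b : ¬(∀r.¬A): not entailed.

No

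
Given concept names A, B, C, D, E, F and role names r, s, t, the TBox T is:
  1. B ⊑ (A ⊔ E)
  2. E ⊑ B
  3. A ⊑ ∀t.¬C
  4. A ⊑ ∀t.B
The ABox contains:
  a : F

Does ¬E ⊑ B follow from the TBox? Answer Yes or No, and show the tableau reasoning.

No

1. ¬E ⊑ B  ⇔  (¬E ⊓ ¬B) unsat w.r.t. T
   open: L(x₀) ⊇ {¬A, ¬B, ¬E}
2. Hence ¬E ⊑ B: not entailed.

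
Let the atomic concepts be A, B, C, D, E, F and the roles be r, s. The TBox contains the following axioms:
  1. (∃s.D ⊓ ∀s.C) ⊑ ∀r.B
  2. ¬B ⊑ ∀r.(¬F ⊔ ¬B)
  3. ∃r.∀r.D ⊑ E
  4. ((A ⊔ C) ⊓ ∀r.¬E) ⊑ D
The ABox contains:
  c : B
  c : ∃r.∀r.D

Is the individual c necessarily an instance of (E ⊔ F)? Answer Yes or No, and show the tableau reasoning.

Yes

1. c : (E ⊔ F)?  L(c) = {B, ∃r.∀r.D} ∪ {(¬E ⊓ ¬F)}
   clash {E, ¬E} at c — c ∈ (E ⊔ F)
2. Hence c : (E ⊔ F): entailed.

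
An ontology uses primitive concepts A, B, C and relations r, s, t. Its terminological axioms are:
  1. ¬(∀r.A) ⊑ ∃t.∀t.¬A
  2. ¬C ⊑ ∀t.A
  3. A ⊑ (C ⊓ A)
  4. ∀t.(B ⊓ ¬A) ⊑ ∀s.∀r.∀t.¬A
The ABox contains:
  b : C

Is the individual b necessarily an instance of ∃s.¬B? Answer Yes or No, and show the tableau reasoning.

No

1. b : ∃s.¬B?  L(b) = {C} ∪ {∀s.B}
   open: L(b) ⊇ {C, ¬A, ∀r.A, ∀s.B, ∃t.(¬B ⊔ A)} (+ ∃-successors) — b ∉ ∃s.¬B possible
2. Hence b : ∃s.¬B: not entailed.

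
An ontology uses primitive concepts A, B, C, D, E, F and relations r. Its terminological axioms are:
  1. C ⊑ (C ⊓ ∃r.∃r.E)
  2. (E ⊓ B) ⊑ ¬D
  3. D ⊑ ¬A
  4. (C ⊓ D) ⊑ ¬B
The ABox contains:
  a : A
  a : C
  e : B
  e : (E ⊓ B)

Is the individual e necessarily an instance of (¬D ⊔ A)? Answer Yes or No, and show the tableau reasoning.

Yes

1. e : (¬D ⊔ A)?  L(e) = {B, (E ⊓ B)} ∪ {(D ⊓ ¬A)}
   clash {B, ¬B} at e — e ∈ (¬D ⊔ A)
2. Hence e : (¬D ⊔ A): entailed.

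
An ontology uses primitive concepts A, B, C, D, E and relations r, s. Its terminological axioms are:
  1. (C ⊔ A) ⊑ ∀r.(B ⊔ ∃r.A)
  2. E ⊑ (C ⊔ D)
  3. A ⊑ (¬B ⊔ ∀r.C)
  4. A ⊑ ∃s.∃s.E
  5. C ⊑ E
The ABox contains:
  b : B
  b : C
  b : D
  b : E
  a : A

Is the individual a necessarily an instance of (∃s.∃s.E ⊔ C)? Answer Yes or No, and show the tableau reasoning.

Yes

1. a : (∃s.∃s.E ⊔ C)?  L(a) = {A} ∪ {(∀s.∀s.¬E ⊓ ¬C)}
   clash {E, ¬E} at an ∃-successor — a ∈ (∃s.∃s.E ⊔ C)
2. Hence a : (∃s.∃s.E ⊔ C): entailed.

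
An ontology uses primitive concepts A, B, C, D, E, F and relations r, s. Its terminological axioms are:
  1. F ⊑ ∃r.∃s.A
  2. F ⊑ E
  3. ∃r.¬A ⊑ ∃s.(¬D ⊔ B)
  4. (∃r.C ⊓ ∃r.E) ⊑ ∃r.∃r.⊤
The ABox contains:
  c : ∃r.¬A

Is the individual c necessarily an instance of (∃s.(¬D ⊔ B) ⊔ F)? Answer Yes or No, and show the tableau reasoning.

1. c : (∃s.(¬D ⊔ B) ⊔ F)?  L(c) = {∃r.¬A} ∪ {(∀s.(D ⊓ ¬B) ⊓ ¬F)}
   clash {B, ¬B} at an ∃-successor — c ∈ (∃s.(¬D ⊔ B) ⊔ F)
2. Hence c : (∃s.(¬D ⊔ B) ⊔ F): entailed.

Yes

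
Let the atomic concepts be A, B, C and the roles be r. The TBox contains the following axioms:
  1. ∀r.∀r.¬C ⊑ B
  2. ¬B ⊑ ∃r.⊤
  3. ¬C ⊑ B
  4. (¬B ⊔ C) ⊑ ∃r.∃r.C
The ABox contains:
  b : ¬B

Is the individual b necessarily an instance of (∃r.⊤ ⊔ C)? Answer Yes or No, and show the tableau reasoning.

1. b : (∃r.⊤ ⊔ C)?  L(b) = {¬B} ∪ {(∀r.⊥ ⊓ ¬C)}
   clash {B, ¬B} at b — b ∈ (∃r.⊤ ⊔ C)
2. Hence b : (∃r.⊤ ⊔ C): entailed.

Yes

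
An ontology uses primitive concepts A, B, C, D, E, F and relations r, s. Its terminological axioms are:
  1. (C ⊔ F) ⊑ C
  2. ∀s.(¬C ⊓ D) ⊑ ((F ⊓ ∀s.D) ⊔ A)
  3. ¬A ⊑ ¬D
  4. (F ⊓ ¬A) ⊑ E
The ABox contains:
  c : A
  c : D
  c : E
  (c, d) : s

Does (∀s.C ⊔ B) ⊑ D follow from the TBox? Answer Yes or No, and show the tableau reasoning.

No

1. (∀s.C ⊔ B) ⊑ D  ⇔  ((∀s.C ⊔ B) ⊓ ¬D) unsat w.r.t. T
   open: L(x₀) ⊇ {¬C, ¬D, ¬F, ∀s.C, ∃s.(C ⊔ ¬D)} (+ ∃-successors)
2. Hence (∀s.C ⊔ B) ⊑ D: not entailed.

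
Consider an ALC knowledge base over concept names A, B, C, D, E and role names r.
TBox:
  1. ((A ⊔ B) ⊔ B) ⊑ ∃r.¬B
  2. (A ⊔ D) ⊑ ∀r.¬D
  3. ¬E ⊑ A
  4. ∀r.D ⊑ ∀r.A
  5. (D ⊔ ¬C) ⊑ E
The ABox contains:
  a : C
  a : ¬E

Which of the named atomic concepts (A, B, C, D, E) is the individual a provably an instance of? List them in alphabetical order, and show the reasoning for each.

{A, C}

1. a : A?  L(a) = {C, ¬E} ∪ {¬A}
   clash {A, ¬A} at a — a ∈ A
2. a : B?  L(a) = {C, ¬E} ∪ {¬B}
   apply at a: ¬E⊑A
   open: L(a) ⊇ {A, C, ¬B, ¬D, ¬E, …} (+ ∃-successors) — a ∉ B possible
3. a : C?  L(a) = {C, ¬E} ∪ {¬C}
   clash {C, ¬C} at a — a ∈ C
4. a : D?  L(a) = {C, ¬E} ∪ {¬D}
   apply at a: ¬E⊑A
   open: L(a) ⊇ {A, C, ¬D, ¬E, ∀r.¬D, …} (+ ∃-successors) — a ∉ D possible
5. a : E?  L(a) = {C, ¬E} ∪ {¬E}
   apply at a: ¬E⊑A
   open: L(a) ⊇ {A, C, ¬D, ¬E, ∀r.¬D, …} (+ ∃-successors) — a ∉ E possible
6. Entailed for a: {A, C}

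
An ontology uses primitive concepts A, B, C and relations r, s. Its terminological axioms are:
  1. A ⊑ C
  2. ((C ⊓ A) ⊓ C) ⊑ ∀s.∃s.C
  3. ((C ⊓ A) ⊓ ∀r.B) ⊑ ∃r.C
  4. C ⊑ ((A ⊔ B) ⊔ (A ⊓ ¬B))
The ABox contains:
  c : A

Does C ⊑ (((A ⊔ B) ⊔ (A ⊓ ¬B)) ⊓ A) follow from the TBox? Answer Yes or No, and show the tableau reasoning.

1. C ⊑ (((A ⊔ B) ⊔ (A ⊓ ¬B)) ⊓ A)  ⇔  (C ⊓ (((¬A ⊓ ¬B) ⊓ (¬A ⊔ B)) ⊔ ¬A)) unsat w.r.t. T
   apply at x₀: C⊑((A ⊔ B) ⊔ (A ⊓ ¬B))
   open: L(x₀) ⊇ {B, C, ¬A}
2. Hence C ⊑ (((A ⊔ B) ⊔ (A ⊓ ¬B)) ⊓ A): not entailed.

No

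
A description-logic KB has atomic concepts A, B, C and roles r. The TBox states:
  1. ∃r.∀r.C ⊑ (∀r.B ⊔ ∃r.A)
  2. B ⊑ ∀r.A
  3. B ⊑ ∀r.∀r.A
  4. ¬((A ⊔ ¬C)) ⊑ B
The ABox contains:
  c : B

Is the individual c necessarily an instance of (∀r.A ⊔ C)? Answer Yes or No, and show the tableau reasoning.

1. c : (∀r.A ⊔ C)?  L(c) = {B} ∪ {(∃r.¬A ⊓ ¬C)}
   clash {A, ¬A} at an ∃-successor — c ∈ (∀r.A ⊔ C)
2. Hence c : (∀r.A ⊔ C): entailed.

Yes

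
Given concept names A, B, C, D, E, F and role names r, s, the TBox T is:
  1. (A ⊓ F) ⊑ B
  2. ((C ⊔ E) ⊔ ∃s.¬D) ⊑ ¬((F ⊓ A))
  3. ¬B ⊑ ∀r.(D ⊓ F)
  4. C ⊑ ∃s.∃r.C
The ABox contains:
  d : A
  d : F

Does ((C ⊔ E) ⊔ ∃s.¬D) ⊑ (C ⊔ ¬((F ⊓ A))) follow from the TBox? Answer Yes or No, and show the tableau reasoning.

Yes

1. ((C ⊔ E) ⊔ ∃s.¬D) ⊑ (C ⊔ ¬((F ⊓ A)))  ⇔  (((C ⊔ E) ⊔ ∃s.¬D) ⊓ (¬C ⊓ (F ⊓ A))) unsat w.r.t. T
   all branches close; clash {A, ¬A} at x₀
2. Hence ((C ⊔ E) ⊔ ∃s.¬D) ⊑ (C ⊔ ¬((F ⊓ A))): entailed.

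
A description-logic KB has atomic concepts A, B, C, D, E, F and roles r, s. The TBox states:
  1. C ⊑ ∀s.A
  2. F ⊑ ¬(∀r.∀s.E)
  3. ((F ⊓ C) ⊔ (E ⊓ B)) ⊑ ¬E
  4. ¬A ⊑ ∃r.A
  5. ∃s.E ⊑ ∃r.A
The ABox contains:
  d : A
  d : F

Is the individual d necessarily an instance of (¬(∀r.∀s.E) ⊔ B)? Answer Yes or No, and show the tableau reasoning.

1. d : (¬(∀r.∀s.E) ⊔ B)?  L(d) = {A, F} ∪ {(∀r.∀s.E ⊓ ¬B)}
   clash {E, ¬E} at an ∃-successor — d ∈ (¬(∀r.∀s.E) ⊔ B)
2. Hence d : (¬(∀r.∀s.E) ⊔ B): entailed.

Yes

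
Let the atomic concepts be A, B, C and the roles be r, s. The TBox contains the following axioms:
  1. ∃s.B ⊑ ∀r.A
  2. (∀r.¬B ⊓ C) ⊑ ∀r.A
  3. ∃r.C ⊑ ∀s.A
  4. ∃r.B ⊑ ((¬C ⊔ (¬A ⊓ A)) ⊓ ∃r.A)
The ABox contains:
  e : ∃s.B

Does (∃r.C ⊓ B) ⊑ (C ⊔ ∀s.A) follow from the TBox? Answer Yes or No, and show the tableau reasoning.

1. (∃r.C ⊓ B) ⊑ (C ⊔ ∀s.A)  ⇔  ((∃r.C ⊓ B) ⊓ (¬C ⊓ ∃s.¬A)) unsat w.r.t. T
   all branches close; clash {A, ¬A} at an ∃-successor
2. Hence (∃r.C ⊓ B) ⊑ (C ⊔ ∀s.A): entailed.

Yes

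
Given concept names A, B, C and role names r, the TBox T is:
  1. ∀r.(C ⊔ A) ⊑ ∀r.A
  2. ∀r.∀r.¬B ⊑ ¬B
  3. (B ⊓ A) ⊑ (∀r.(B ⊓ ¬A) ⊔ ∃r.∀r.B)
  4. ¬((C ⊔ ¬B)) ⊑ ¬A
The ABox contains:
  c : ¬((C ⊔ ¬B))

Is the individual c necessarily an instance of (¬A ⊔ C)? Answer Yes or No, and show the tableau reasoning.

Yes

1. c : (¬A ⊔ C)?  L(c) = {¬((C ⊔ ¬B))} ∪ {(A ⊓ ¬C)}
   clash {A, ¬A} at c — c ∈ (¬A ⊔ C)
2. Hence c : (¬A ⊔ C): entailed.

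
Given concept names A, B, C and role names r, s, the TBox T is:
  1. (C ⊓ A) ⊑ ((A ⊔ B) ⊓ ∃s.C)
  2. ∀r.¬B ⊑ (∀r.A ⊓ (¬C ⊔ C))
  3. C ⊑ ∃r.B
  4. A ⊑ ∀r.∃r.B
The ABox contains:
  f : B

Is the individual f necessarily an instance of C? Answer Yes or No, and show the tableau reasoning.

No

1. f : C?  L(f) = {B} ∪ {¬C}
   open: L(f) ⊇ {B, ¬A, ¬C, ∃r.B} (+ ∃-successors) — f ∉ C possible
2. Hence f : C: not entailed.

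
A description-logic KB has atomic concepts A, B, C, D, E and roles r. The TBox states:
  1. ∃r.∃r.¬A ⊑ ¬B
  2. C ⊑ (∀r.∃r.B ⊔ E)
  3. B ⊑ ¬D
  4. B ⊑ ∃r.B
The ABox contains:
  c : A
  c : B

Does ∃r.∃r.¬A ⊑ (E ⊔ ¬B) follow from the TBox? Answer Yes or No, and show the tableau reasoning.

Yes

1. ∃r.∃r.¬A ⊑ (E ⊔ ¬B)  ⇔  (∃r.∃r.¬A ⊓ (¬E ⊓ B)) unsat w.r.t. T
   all branches close; clash {B, ¬B} at x₀
2. Hence ∃r.∃r.¬A ⊑ (E ⊔ ¬B): entailed.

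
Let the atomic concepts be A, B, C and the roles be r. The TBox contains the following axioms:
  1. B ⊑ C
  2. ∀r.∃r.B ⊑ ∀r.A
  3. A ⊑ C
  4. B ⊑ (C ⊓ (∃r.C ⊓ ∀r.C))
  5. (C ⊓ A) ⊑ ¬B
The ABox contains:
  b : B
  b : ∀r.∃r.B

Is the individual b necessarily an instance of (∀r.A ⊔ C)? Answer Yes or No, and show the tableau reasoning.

Yes

1. b : (∀r.A ⊔ C)?  L(b) = {B, ∀r.∃r.B} ∪ {(∃r.¬A ⊓ ¬C)}
   clash {C, ¬C} at b — b ∈ (∀r.A ⊔ C)
2. Hence b : (∀r.A ⊔ C): entailed.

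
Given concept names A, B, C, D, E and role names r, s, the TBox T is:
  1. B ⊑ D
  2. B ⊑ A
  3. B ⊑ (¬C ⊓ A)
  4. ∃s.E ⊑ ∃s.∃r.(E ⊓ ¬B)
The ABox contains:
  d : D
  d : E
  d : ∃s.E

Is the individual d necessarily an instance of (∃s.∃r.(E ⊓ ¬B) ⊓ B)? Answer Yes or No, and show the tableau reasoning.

1. d : (∃s.∃r.(E ⊓ ¬B) ⊓ B)?  L(d) = {D, E, ∃s.E} ∪ {(∀s.∀r.(¬E ⊔ B) ⊔ ¬B)}
   apply at d: ∃s.E⊑∃s.∃r.(E ⊓ ¬B)
   open: L(d) ⊇ {D, E, ¬B, ∃s.E, ∃s.∃r.(E ⊓ ¬B)} (+ ∃-successors) — d ∉ (∃s.∃r.(E ⊓ ¬B) ⊓ B) possible
2. Hence d : (∃s.∃r.(E ⊓ ¬B) ⊓ B): not entailed.

No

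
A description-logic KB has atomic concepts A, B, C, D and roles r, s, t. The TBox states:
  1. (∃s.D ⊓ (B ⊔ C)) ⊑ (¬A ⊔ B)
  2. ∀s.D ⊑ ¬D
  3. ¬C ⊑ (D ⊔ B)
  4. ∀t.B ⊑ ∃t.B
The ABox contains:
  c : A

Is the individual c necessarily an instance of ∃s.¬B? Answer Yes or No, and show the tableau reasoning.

1. c : ∃s.¬B?  L(c) = {A} ∪ {∀s.B}
   open: L(c) ⊇ {A, C, ∀s.B, ∀s.¬D, ∃s.¬D, …} (+ ∃-successors) — c ∉ ∃s.¬B possible
2. Hence c : ∃s.¬B: not entailed.

No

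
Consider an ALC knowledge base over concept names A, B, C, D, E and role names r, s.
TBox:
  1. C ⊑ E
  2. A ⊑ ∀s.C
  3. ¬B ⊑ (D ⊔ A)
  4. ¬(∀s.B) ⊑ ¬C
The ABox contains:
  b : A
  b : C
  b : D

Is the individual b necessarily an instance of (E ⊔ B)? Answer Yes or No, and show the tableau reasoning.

Yes

1. b : (E ⊔ B)?  L(b) = {A, C, D} ∪ {(¬E ⊓ ¬B)}
   clash {E, ¬E} at b — b ∈ (E ⊔ B)
2. Hence b : (E ⊔ B): entailed.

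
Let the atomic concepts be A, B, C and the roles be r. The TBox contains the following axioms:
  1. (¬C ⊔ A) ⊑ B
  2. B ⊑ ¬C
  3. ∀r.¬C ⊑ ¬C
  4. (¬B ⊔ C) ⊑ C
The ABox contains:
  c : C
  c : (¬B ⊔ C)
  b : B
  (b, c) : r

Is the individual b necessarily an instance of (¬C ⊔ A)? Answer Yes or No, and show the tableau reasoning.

Yes

1. b : (¬C ⊔ A)?  L(b) = {B} ∪ {(C ⊓ ¬A)}
   clash {C, ¬C} at b — b ∈ (¬C ⊔ A)
2. Hence b : (¬C ⊔ A): entailed.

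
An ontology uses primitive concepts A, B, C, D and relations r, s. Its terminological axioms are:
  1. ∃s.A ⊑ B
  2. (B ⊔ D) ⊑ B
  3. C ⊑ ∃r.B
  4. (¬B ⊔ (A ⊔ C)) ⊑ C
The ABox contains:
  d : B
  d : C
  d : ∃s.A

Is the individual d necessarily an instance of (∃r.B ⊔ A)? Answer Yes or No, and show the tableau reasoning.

1. d : (∃r.B ⊔ A)?  L(d) = {B, C, ∃s.A} ∪ {(∀r.¬B ⊓ ¬A)}
   clash {B, ¬B} at an ∃-successor — d ∈ (∃r.B ⊔ A)
2. Hence d : (∃r.B ⊔ A): entailed.

Yes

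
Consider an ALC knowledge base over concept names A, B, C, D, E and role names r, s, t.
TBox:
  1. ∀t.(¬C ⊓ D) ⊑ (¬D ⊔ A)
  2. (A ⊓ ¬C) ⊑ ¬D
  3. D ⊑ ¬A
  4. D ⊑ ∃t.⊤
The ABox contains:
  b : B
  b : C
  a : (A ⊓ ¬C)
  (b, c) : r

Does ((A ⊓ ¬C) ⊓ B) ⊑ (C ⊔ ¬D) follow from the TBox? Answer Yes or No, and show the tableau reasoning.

1. ((A ⊓ ¬C) ⊓ B) ⊑ (C ⊔ ¬D)  ⇔  (((A ⊓ ¬C) ⊓ B) ⊓ (¬C ⊓ D)) unsat w.r.t. T
   all branches close; clash {A, ¬A} at x₀
2. Hence ((A ⊓ ¬C) ⊓ B) ⊑ (C ⊔ ¬D): entailed.

Yes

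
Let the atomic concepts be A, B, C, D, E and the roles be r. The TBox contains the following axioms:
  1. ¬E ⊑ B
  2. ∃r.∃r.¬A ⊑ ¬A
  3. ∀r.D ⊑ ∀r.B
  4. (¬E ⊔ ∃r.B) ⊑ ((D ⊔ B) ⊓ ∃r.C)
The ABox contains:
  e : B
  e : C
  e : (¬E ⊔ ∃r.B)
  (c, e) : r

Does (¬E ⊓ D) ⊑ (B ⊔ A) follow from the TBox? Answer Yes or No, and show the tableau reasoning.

Yes

1. (¬E ⊓ D) ⊑ (B ⊔ A)  ⇔  ((¬E ⊓ D) ⊓ (¬B ⊓ ¬A)) unsat w.r.t. T
   all branches close; clash {B, ¬B} at x₀
2. Hence (¬E ⊓ D) ⊑ (B ⊔ A): entailed.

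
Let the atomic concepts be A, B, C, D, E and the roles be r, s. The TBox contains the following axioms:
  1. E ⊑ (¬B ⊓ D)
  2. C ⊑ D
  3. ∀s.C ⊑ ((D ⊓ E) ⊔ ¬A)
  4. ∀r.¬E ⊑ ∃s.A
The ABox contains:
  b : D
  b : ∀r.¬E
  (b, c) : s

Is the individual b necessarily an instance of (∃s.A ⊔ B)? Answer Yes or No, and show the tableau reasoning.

Yes

1. b : (∃s.A ⊔ B)?  L(b) = {D, ∀r.¬E} ∪ {(∀s.¬A ⊓ ¬B)}
   clash {A, ¬A} at an ∃-successor — b ∈ (∃s.A ⊔ B)
2. Hence b : (∃s.A ⊔ B): entailed.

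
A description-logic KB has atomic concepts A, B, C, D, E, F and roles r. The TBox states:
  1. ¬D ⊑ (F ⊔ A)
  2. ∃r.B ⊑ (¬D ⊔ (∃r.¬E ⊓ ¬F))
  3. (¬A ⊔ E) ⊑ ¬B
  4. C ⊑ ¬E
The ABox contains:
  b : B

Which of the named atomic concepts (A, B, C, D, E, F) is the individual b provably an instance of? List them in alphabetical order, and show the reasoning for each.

{A, B}

1. b : A?  L(b) = {B} ∪ {¬A}
   clash {A, ¬A} at b — b ∈ A
2. b : B?  L(b) = {B} ∪ {¬B}
   clash {B, ¬B} at b — b ∈ B
3. b : C?  L(b) = {B} ∪ {¬C}
   open: L(b) ⊇ {A, B, D, ¬C, ¬E, …} — b ∉ C possible
4. b : D?  L(b) = {B} ∪ {¬D}
   apply at b: ¬D⊑(F ⊔ A)
   open: L(b) ⊇ {A, B, F, ¬C, ¬D, …} — b ∉ D possible
5. b : E?  L(b) = {B} ∪ {¬E}
   open: L(b) ⊇ {A, B, D, ¬E, ∀r.¬B} — b ∉ E possible
6. b : F?  L(b) = {B} ∪ {¬F}
   open: L(b) ⊇ {A, B, D, ¬C, ¬E, …} — b ∉ F possible
7. Entailed for b: {A, B}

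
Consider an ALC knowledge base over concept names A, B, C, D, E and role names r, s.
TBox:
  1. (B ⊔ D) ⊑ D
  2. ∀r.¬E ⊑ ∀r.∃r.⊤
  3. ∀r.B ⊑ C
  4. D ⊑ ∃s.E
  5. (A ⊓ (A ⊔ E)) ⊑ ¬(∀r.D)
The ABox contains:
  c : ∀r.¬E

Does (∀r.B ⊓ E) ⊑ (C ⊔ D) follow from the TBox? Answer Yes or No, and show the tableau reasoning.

Yes

1. (∀r.B ⊓ E) ⊑ (C ⊔ D)  ⇔  ((∀r.B ⊓ E) ⊓ (¬C ⊓ ¬D)) unsat w.r.t. T
   all branches close; clash {D, ¬D} at x₀
2. Hence (∀r.B ⊓ E) ⊑ (C ⊔ D): entailed.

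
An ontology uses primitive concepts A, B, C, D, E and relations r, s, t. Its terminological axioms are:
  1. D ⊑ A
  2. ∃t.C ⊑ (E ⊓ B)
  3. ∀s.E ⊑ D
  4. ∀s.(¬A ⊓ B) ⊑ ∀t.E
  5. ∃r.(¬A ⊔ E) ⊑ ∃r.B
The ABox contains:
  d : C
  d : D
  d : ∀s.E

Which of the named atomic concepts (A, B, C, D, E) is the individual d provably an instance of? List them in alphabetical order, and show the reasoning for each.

{A, C, D}

1. d : A?  L(d) = {C, D, ∀s.E} ∪ {¬A}
   clash {A, ¬A} at d — d ∈ A
2. d : B?  L(d) = {C, D, ∀s.E} ∪ {¬B}
   apply at d: D⊑A
   open: L(d) ⊇ {A, C, D, ¬B, ∀r.(A ⊓ ¬E), …} (+ ∃-successors) — d ∉ B possible
3. d : C?  L(d) = {C, D, ∀s.E} ∪ {¬C}
   clash {C, ¬C} at d — d ∈ C
4. d : D?  L(d) = {C, D, ∀s.E} ∪ {¬D}
   clash {D, ¬D} at d — d ∈ D
5. d : E?  L(d) = {C, D, ∀s.E} ∪ {¬E}
   apply at d: D⊑A
   open: L(d) ⊇ {A, C, D, ¬E, ∀r.(A ⊓ ¬E), …} (+ ∃-successors) — d ∉ E possible
6. Entailed for d: {A, C, D}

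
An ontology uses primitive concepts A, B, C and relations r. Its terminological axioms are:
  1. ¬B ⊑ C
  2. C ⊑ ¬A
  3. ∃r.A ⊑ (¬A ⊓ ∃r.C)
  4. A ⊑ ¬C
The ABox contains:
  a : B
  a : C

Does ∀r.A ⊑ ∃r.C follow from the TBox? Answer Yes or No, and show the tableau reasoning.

No

1. ∀r.A ⊑ ∃r.C  ⇔  (∀r.A ⊓ ∀r.¬C) unsat w.r.t. T
   open: L(x₀) ⊇ {B, ¬A, ∀r.A, ∀r.¬A, ∀r.¬C}
2. Hence ∀r.A ⊑ ∃r.C: not entailed.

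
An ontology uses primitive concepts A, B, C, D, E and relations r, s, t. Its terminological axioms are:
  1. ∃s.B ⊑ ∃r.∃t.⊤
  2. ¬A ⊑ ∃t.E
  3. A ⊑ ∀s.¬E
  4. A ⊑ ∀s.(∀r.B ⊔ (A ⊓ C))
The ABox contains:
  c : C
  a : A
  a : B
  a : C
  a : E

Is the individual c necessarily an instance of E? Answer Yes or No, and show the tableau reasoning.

No

1. c : E?  L(c) = {C} ∪ {¬E}
   open: L(c) ⊇ {A, C, ¬E, ∀s.(∀r.B ⊔ (A ⊓ C)), ∀s.¬B, …} — c ∉ E possible
2. Hence c : E: not entailed.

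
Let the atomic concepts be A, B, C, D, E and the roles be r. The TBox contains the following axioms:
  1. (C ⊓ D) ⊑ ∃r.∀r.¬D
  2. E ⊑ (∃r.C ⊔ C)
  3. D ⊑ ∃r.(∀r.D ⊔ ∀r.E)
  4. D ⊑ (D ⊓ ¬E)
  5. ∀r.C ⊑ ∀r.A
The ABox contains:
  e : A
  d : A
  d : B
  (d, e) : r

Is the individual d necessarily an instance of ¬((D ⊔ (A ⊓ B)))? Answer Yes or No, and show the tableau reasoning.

1. d : ¬((D ⊔ (A ⊓ B)))?  L(d) = {A, B} ∪ {(D ⊔ (A ⊓ B))}
   open: L(d) ⊇ {A, B, D, ¬C, ¬E, …} (+ ∃-successors) — d ∉ ¬((D ⊔ (A ⊓ B))) possible
2. Hence d : ¬((D ⊔ (A ⊓ B))): not entailed.

No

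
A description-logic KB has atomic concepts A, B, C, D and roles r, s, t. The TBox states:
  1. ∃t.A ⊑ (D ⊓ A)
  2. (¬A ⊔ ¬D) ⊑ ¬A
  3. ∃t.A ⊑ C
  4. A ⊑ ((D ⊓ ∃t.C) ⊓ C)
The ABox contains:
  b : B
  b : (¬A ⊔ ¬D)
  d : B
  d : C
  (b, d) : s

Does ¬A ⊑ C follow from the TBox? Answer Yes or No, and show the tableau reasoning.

1. ¬A ⊑ C  ⇔  (¬A ⊓ ¬C) unsat w.r.t. T
   open: L(x₀) ⊇ {¬A, ¬C, ∀t.¬A}
2. Hence ¬A ⊑ C: not entailed.

No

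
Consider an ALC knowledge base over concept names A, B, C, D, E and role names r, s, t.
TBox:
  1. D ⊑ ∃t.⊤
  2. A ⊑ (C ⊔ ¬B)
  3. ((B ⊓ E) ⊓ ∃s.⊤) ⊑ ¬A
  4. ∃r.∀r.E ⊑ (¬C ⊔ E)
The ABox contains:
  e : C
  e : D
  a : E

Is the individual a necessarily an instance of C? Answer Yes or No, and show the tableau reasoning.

No

1. a : C?  L(a) = {E} ∪ {¬C}
   open: L(a) ⊇ {E, ¬A, ¬C, ¬D, ∀r.∃r.¬E} — a ∉ C possible
2. Hence a : C: not entailed.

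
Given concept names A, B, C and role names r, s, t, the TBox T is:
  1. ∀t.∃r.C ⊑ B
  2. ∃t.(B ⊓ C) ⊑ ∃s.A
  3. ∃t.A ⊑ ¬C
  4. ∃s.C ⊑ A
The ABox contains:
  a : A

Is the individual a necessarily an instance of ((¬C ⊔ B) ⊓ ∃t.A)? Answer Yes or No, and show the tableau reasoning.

No

1. a : ((¬C ⊔ B) ⊓ ∃t.A)?  L(a) = {A} ∪ {((C ⊓ ¬B) ⊔ ∀t.¬A)}
   open: L(a) ⊇ {A, C, ¬B, ∀t.(¬B ⊔ ¬C), ∀t.¬A, …} (+ ∃-successors) — a ∉ ((¬C ⊔ B) ⊓ ∃t.A) possible
2. Hence a : ((¬C ⊔ B) ⊓ ∃t.A): not entailed.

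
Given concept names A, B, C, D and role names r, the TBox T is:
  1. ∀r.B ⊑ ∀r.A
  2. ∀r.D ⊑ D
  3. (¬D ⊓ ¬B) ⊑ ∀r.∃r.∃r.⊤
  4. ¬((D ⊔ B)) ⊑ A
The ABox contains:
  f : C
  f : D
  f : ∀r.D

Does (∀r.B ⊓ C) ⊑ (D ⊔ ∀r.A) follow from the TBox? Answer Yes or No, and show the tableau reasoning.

1. (∀r.B ⊓ C) ⊑ (D ⊔ ∀r.A)  ⇔  ((∀r.B ⊓ C) ⊓ (¬D ⊓ ∃r.¬A)) unsat w.r.t. T
   all branches close; clash {D, ¬D} at x₀
2. Hence (∀r.B ⊓ C) ⊑ (D ⊔ ∀r.A): entailed.

Yes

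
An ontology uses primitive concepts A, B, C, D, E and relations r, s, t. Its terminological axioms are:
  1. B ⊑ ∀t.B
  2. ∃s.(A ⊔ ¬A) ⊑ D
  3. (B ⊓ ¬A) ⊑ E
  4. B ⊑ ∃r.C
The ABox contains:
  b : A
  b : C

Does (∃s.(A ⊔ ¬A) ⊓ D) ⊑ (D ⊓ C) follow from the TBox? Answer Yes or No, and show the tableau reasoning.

1. (∃s.(A ⊔ ¬A) ⊓ D) ⊑ (D ⊓ C)  ⇔  ((∃s.(A ⊔ ¬A) ⊓ D) ⊓ (¬D ⊔ ¬C)) unsat w.r.t. T
   open: L(x₀) ⊇ {D, ¬B, ¬C, ∃s.(A ⊔ ¬A)} (+ ∃-successors)
2. Hence (∃s.(A ⊔ ¬A) ⊓ D) ⊑ (D ⊓ C): not entailed.

No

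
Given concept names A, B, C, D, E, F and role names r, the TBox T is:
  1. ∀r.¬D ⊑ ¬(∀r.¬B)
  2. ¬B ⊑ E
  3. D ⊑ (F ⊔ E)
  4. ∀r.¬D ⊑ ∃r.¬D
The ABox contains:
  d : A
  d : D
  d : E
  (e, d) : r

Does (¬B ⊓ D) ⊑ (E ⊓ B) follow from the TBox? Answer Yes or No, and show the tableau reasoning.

1. (¬B ⊓ D) ⊑ (E ⊓ B)  ⇔  ((¬B ⊓ D) ⊓ (¬E ⊔ ¬B)) unsat w.r.t. T
   apply at x₀: ¬B⊑E; D⊑(F ⊔ E)
   open: L(x₀) ⊇ {D, E, ¬B, ∃r.D} (+ ∃-successors)
2. Hence (¬B ⊓ D) ⊑ (E ⊓ B): not entailed.

No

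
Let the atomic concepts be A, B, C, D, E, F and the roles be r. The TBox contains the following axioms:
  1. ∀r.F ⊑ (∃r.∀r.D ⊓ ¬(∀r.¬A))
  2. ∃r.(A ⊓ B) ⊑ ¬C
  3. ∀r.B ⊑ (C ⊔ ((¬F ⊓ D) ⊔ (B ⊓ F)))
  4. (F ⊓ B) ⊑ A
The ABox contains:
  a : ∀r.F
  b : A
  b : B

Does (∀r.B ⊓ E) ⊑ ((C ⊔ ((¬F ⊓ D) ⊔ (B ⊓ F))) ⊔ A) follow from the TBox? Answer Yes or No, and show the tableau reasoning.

1. (∀r.B ⊓ E) ⊑ ((C ⊔ ((¬F ⊓ D) ⊔ (B ⊓ F))) ⊔ A)  ⇔  ((∀r.B ⊓ E) ⊓ ((¬C ⊓ ((F ⊔ ¬D) ⊓ (¬B ⊔ ¬F))) ⊓ ¬A)) unsat w.r.t. T
   all branches close; clash {A, ¬A} at x₀
2. Hence (∀r.B ⊓ E) ⊑ ((C ⊔ ((¬F ⊓ D) ⊔ (B ⊓ F))) ⊔ A): entailed.

Yes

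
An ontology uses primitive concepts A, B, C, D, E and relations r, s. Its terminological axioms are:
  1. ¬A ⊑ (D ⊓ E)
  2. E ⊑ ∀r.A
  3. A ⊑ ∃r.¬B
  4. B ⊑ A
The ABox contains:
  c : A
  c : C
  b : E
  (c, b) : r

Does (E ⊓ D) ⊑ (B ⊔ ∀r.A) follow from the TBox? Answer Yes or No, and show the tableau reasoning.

1. (E ⊓ D) ⊑ (B ⊔ ∀r.A)  ⇔  ((E ⊓ D) ⊓ (¬B ⊓ ∃r.¬A)) unsat w.r.t. T
   all branches close; clash {A, ¬A} at an ∃-successor
2. Hence (E ⊓ D) ⊑ (B ⊔ ∀r.A): entailed.

Yes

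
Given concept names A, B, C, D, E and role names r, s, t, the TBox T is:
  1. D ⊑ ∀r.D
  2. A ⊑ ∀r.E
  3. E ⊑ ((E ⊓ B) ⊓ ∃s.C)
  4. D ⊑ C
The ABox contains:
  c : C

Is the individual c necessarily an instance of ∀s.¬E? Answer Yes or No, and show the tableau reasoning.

1. c : ∀s.¬E?  L(c) = {C} ∪ {∃s.E}
   open: L(c) ⊇ {C, ¬A, ¬D, ¬E, ∃s.E} (+ ∃-successors) — c ∉ ∀s.¬E possible
2. Hence c : ∀s.¬E: not entailed.

No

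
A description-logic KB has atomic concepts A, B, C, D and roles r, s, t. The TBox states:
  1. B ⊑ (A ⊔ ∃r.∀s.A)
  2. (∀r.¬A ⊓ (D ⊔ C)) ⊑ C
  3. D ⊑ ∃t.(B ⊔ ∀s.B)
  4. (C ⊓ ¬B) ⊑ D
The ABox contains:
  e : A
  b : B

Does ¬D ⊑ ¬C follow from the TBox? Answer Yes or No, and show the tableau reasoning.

No

1. ¬D ⊑ ¬C  ⇔  (¬D ⊓ C) unsat w.r.t. T
   open: L(x₀) ⊇ {A, B, C, ¬D}
2. Hence ¬D ⊑ ¬C: not entailed.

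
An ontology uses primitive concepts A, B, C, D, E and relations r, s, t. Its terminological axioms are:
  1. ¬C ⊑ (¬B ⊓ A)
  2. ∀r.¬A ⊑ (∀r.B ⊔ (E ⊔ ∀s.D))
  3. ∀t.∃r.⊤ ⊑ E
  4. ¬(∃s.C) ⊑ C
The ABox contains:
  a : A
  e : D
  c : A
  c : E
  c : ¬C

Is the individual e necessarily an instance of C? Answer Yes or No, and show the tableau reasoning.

1. e : C?  L(e) = {D} ∪ {¬C}
   apply at e: ¬C⊑(¬B ⊓ A)
   open: L(e) ⊇ {A, D, ¬B, ¬C, ∃r.A, …} (+ ∃-successors) — e ∉ C possible
2. Hence e : C: not entailed.

No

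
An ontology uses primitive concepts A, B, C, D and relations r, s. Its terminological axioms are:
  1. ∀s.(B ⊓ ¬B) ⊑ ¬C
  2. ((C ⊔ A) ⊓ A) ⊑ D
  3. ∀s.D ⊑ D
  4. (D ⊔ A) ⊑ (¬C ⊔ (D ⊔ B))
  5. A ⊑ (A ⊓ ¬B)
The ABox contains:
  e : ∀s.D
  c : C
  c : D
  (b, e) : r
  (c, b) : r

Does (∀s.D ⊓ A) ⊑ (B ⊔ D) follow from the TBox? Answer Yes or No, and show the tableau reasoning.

Yes

1. (∀s.D ⊓ A) ⊑ (B ⊔ D)  ⇔  ((∀s.D ⊓ A) ⊓ (¬B ⊓ ¬D)) unsat w.r.t. T
   all branches close; clash {B, ¬B} at x₀
2. Hence (∀s.D ⊓ A) ⊑ (B ⊔ D): entailed.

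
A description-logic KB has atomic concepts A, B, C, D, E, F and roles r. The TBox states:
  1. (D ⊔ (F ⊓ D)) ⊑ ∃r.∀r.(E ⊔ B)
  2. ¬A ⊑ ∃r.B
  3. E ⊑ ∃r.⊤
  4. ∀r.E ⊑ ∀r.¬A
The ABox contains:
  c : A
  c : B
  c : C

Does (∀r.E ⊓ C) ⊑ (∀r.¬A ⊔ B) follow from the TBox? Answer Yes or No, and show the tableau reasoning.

1. (∀r.E ⊓ C) ⊑ (∀r.¬A ⊔ B)  ⇔  ((∀r.E ⊓ C) ⊓ (∃r.A ⊓ ¬B)) unsat w.r.t. T
   all branches close; clash {A, ¬A} at an ∃-successor
2. Hence (∀r.E ⊓ C) ⊑ (∀r.¬A ⊔ B): entailed.

Yes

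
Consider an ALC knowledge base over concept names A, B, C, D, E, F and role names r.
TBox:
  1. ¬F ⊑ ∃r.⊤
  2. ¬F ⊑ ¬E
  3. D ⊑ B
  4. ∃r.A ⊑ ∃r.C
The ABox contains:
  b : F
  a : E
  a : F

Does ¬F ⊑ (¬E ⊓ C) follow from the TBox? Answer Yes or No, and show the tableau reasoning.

No

1. ¬F ⊑ (¬E ⊓ C)  ⇔  (¬F ⊓ (E ⊔ ¬C)) unsat w.r.t. T
   apply at x₀: ¬F⊑∃r.⊤; ¬F⊑¬E
   open: L(x₀) ⊇ {¬C, ¬D, ¬E, ¬F, ∀r.¬A, …} (+ ∃-successors)
2. Hence ¬F ⊑ (¬E ⊓ C): not entailed.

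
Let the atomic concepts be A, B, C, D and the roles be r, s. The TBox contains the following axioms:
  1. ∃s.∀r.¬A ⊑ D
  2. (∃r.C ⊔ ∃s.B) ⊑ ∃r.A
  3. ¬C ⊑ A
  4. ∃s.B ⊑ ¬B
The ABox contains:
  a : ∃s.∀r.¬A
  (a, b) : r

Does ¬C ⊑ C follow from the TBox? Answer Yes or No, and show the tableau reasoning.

No

1. ¬C ⊑ C  ⇔  (¬C ⊓ ¬C) unsat w.r.t. T
   apply at x₀: ¬C⊑A
   open: L(x₀) ⊇ {A, ¬C, ∀r.¬C, ∀s.¬B, ∀s.∃r.A}
2. Hence ¬C ⊑ C: not entailed.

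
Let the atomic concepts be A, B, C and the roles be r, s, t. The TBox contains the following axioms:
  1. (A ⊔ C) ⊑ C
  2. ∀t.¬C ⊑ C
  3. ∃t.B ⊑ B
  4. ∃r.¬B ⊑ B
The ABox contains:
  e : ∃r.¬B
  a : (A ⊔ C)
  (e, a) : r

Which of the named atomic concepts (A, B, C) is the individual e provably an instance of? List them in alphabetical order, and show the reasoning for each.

{B}

1. e : A?  L(e) = {∃r.¬B} ∪ {¬A}
   apply at e: ∃r.¬B⊑B
   open: L(e) ⊇ {B, ¬A, ¬C, ∃r.¬B, ∃t.C} (+ ∃-successors) — e ∉ A possible
2. e : B?  L(e) = {∃r.¬B} ∪ {¬B}
   clash {B, ¬B} at e — e ∈ B
3. e : C?  L(e) = {∃r.¬B} ∪ {¬C}
   apply at e: ∃r.¬B⊑B
   open: L(e) ⊇ {B, ¬A, ¬C, ∃r.¬B, ∃t.C} (+ ∃-successors) — e ∉ C possible
4. Entailed for e: {B}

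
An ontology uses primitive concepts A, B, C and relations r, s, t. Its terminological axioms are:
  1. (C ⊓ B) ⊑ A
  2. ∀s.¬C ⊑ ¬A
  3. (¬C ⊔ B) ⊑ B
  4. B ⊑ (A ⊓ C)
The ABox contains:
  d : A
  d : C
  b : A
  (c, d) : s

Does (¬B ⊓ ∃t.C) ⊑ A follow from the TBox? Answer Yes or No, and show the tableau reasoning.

1. (¬B ⊓ ∃t.C) ⊑ A  ⇔  ((¬B ⊓ ∃t.C) ⊓ ¬A) unsat w.r.t. T
   open: L(x₀) ⊇ {C, ¬A, ¬B, ∃t.C} (+ ∃-successors)
2. Hence (¬B ⊓ ∃t.C) ⊑ A: not entailed.

No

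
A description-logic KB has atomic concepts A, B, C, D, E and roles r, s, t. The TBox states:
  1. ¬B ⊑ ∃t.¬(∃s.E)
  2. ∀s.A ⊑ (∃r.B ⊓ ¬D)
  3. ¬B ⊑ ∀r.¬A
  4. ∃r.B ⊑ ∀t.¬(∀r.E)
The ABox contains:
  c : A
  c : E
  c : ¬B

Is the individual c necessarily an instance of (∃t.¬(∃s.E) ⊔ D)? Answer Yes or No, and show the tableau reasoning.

1. c : (∃t.¬(∃s.E) ⊔ D)?  L(c) = {A, E, ¬B} ∪ {(∀t.∃s.E ⊓ ¬D)}
   clash {E, ¬E} at an ∃-successor — c ∈ (∃t.¬(∃s.E) ⊔ D)
2. Hence c : (∃t.¬(∃s.E) ⊔ D): entailed.

Yes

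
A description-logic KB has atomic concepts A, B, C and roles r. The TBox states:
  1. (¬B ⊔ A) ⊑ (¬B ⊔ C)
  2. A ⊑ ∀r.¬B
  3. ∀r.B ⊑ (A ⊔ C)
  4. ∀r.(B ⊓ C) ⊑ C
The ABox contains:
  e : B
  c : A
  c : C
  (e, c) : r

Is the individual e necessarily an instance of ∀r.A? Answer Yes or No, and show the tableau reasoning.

No

1. e : ∀r.A?  L(e) = {B} ∪ {∃r.¬A}
   open: L(e) ⊇ {B, ¬A, ∃r.(¬B ⊔ ¬C), ∃r.¬A, ∃r.¬B} (+ ∃-successors) — e ∉ ∀r.A possible
2. Hence e : ∀r.A: not entailed.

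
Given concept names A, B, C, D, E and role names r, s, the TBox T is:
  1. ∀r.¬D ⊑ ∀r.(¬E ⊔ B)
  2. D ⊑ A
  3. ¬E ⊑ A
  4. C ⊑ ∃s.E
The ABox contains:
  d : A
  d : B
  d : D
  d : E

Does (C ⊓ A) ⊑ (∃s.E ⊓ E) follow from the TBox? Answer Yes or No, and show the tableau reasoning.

1. (C ⊓ A) ⊑ (∃s.E ⊓ E)  ⇔  ((C ⊓ A) ⊓ (∀s.¬E ⊔ ¬E)) unsat w.r.t. T
   apply at x₀: C⊑∃s.E
   open: L(x₀) ⊇ {A, C, ¬E, ∃r.D, ∃s.E} (+ ∃-successors)
2. Hence (C ⊓ A) ⊑ (∃s.E ⊓ E): not entailed.

No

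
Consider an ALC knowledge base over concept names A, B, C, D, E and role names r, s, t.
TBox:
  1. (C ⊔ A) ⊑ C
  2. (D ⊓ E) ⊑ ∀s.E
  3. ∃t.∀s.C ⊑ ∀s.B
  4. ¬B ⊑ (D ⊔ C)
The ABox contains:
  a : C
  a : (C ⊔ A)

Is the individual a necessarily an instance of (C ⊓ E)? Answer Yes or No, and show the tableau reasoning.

1. a : (C ⊓ E)?  L(a) = {C, (C ⊔ A)} ∪ {(¬C ⊔ ¬E)}
   open: L(a) ⊇ {B, C, ¬E, ∀t.∃s.¬C} — a ∉ (C ⊓ E) possible
2. Hence a : (C ⊓ E): not entailed.

No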